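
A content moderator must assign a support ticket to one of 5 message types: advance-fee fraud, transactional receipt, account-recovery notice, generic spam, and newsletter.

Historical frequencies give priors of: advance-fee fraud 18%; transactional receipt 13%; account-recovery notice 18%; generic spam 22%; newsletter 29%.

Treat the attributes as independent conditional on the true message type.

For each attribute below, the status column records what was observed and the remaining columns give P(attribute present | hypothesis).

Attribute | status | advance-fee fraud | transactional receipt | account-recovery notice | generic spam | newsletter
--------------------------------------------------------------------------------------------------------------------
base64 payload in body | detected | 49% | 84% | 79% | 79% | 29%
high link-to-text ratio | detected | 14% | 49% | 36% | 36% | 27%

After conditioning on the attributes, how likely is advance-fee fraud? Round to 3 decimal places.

0.061

Multiply each prior by the joint likelihood of the attribute pattern:
  advance-fee fraud: 0.18 × 0.49 × 0.14 = 0.012348
  transactional receipt: 0.13 × 0.84 × 0.49 = 0.053508
  account-recovery notice: 0.18 × 0.79 × 0.36 = 0.051192
  generic spam: 0.22 × 0.79 × 0.36 = 0.062568
  newsletter: 0.29 × 0.29 × 0.27 = 0.022707
Normalizing constant Z = 0.012348 + 0.053508 + 0.051192 + 0.062568 + 0.022707 = 0.20232.
P(advance-fee fraud | evidence) = 0.012348 / 0.20232 ≈ 0.061.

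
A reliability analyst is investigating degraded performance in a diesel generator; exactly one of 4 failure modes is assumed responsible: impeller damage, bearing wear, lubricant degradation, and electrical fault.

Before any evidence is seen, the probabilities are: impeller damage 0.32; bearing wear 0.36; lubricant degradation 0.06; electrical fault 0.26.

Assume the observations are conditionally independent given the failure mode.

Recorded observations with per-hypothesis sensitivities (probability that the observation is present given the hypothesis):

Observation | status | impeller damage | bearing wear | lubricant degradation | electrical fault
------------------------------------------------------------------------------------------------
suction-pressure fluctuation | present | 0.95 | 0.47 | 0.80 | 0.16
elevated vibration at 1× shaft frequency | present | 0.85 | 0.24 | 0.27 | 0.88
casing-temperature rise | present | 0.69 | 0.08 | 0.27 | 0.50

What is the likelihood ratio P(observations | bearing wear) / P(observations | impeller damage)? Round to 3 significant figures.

Joint likelihood of the evidence pattern under each hypothesis:
  bearing wear: 0.47 × 0.24 × 0.08 = 0.009024
  impeller damage: 0.95 × 0.85 × 0.69 = 0.55717
Bayes factor = 0.009024 / 0.55717 ≈ 0.0162

0.0162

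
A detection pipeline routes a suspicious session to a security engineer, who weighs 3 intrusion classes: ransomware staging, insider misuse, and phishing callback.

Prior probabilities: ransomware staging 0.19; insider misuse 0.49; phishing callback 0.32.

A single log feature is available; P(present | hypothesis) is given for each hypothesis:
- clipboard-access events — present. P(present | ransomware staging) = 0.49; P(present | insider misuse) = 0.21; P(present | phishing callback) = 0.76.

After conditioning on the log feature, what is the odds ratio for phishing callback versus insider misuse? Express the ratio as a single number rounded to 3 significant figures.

2.36

Posterior odds equal prior odds times the likelihood ratio; only the two competing hypotheses matter.
  phishing callback: 0.32 × 0.76 = 0.2432
  insider misuse: 0.49 × 0.21 = 0.1029
Posterior odds = 0.2432 / 0.1029 ≈ 2.36.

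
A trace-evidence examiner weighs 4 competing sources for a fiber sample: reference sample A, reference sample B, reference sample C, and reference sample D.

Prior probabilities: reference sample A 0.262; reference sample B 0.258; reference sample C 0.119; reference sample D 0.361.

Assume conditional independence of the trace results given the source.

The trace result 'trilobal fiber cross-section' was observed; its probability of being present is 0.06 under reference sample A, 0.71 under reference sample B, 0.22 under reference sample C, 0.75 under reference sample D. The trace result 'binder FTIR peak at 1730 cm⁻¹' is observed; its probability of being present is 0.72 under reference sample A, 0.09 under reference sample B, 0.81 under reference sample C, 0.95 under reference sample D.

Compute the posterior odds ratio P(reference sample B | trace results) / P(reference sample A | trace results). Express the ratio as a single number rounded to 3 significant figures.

1.46

Unnormalized posterior weight (prior times the trace result likelihoods) for each of the two hypotheses:
  reference sample B: 0.258 × 0.71 × 0.09 = 0.016486
  reference sample A: 0.262 × 0.06 × 0.72 = 0.011318
Odds(reference sample B : reference sample A) = 0.016486 / 0.011318 ≈ 1.46.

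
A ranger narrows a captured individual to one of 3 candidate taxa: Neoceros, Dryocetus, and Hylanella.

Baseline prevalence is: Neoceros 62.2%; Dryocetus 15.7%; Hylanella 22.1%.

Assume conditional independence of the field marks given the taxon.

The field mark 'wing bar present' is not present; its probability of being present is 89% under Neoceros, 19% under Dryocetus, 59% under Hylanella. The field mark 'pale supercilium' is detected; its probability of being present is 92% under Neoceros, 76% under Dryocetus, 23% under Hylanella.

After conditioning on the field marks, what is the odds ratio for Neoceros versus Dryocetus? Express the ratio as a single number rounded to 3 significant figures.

Unnormalized posterior weight (prior times the field mark likelihoods) for each of the two hypotheses (using 1 − P(present | H) for each absent field mark):
  Neoceros: 0.622 × (1 − 0.89) × 0.92 = 0.062946
  Dryocetus: 0.157 × (1 − 0.19) × 0.76 = 0.096649
Posterior odds = 0.062946 / 0.096649 ≈ 0.651.

0.651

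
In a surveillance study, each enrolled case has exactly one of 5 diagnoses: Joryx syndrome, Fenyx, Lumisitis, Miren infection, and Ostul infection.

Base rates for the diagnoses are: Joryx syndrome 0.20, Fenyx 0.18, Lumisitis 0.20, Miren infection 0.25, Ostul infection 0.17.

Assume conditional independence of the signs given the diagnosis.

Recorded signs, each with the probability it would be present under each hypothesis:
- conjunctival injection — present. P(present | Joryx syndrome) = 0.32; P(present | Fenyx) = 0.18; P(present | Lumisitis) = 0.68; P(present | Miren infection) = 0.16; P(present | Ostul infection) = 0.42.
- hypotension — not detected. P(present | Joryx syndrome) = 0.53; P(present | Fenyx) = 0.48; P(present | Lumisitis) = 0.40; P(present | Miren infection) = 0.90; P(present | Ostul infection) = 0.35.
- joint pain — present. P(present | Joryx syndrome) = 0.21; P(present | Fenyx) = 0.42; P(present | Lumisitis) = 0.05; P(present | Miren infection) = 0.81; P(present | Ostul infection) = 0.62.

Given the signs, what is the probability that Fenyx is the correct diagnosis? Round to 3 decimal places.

0.143

For each hypothesis, the unnormalized posterior weight is prior × product of the sign likelihoods (using 1 − P(present | H) for each absent sign):
  Joryx syndrome: 0.20 × 0.32 × (1 − 0.53) × 0.21 = 0.0063168
  Fenyx: 0.18 × 0.18 × (1 − 0.48) × 0.42 = 0.0070762
  Lumisitis: 0.20 × 0.68 × (1 − 0.40) × 0.05 = 0.00408
  Miren infection: 0.25 × 0.16 × (1 − 0.90) × 0.81 = 0.00324
  Ostul infection: 0.17 × 0.42 × (1 − 0.35) × 0.62 = 0.028774
Normalizing constant Z = 0.0063168 + 0.0070762 + 0.00408 + 0.00324 + 0.028774 = 0.049487.
P(Fenyx | evidence) = 0.0070762 / 0.049487 ≈ 0.143.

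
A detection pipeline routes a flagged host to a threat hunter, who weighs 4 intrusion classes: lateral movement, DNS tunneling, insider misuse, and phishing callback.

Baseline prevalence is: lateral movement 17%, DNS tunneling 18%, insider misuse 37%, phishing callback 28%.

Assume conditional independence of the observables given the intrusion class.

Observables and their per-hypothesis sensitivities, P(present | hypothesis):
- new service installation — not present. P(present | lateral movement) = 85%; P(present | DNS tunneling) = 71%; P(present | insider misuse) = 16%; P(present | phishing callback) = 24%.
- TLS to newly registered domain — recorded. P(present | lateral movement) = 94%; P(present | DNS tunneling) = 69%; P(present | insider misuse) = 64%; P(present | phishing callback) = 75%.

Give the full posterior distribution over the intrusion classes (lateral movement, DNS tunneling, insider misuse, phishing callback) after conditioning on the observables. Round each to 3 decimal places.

0.057, 0.086, 0.475, 0.381

By Bayes' rule with conditional independence, the unnormalized weight for each hypothesis is prior × ∏ likelihoods (using 1 − P(present | H) for each absent observable):
  lateral movement: 0.17 × (1 − 0.85) × 0.94 = 0.02397
  DNS tunneling: 0.18 × (1 − 0.71) × 0.69 = 0.036018
  insider misuse: 0.37 × (1 − 0.16) × 0.64 = 0.19891
  phishing callback: 0.28 × (1 − 0.24) × 0.75 = 0.1596
Normalizing constant Z = 0.02397 + 0.036018 + 0.19891 + 0.1596 = 0.4185.
P(lateral movement | evidence) = 0.02397 / 0.4185 ≈ 0.057
P(DNS tunneling | evidence) = 0.036018 / 0.4185 ≈ 0.086
P(insider misuse | evidence) = 0.19891 / 0.4185 ≈ 0.475
P(phishing callback | evidence) = 0.1596 / 0.4185 ≈ 0.381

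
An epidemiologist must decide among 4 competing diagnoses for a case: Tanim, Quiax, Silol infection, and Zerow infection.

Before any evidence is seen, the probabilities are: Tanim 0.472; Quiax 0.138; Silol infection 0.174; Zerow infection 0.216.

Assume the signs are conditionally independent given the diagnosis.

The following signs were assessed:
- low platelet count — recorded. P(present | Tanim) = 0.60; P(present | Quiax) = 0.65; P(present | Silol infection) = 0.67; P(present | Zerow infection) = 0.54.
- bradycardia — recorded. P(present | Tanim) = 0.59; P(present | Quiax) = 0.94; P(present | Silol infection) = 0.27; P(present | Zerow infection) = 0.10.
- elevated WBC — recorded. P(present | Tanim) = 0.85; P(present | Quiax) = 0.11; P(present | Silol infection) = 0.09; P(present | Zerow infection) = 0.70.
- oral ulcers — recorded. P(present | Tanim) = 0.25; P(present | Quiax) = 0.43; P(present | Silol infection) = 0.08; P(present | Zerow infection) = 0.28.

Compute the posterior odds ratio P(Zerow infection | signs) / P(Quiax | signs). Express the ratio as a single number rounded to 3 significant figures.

0.573

The normalizing constant cancels in an odds ratio, so compute prior × likelihood for the two hypotheses only:
  Zerow infection: 0.216 × 0.54 × 0.10 × 0.70 × 0.28 = 0.0022861
  Quiax: 0.138 × 0.65 × 0.94 × 0.11 × 0.43 = 0.0039882
Posterior odds = 0.0022861 / 0.0039882 ≈ 0.573.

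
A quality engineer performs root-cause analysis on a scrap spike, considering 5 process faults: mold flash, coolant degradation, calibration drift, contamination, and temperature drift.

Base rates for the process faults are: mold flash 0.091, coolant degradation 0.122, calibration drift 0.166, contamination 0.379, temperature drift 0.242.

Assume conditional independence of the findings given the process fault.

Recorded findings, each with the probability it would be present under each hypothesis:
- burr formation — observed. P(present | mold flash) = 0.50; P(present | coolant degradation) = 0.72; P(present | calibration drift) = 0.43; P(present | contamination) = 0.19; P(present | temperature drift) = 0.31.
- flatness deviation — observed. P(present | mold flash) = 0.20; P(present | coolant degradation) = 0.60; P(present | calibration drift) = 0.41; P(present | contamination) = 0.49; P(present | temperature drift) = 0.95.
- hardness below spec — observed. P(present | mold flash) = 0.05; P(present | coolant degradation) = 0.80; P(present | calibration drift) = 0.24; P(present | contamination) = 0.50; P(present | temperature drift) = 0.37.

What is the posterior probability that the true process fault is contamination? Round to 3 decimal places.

0.188

For each hypothesis, the unnormalized posterior weight is prior × product of the finding likelihoods:
  mold flash: 0.091 × 0.50 × 0.20 × 0.05 = 0.000455
  coolant degradation: 0.122 × 0.72 × 0.60 × 0.80 = 0.042163
  calibration drift: 0.166 × 0.43 × 0.41 × 0.24 = 0.0070238
  contamination: 0.379 × 0.19 × 0.49 × 0.50 = 0.017642
  temperature drift: 0.242 × 0.31 × 0.95 × 0.37 = 0.02637
Normalizing constant Z = 0.000455 + 0.042163 + 0.0070238 + 0.017642 + 0.02637 = 0.093654.
P(contamination | evidence) = 0.017642 / 0.093654 ≈ 0.188.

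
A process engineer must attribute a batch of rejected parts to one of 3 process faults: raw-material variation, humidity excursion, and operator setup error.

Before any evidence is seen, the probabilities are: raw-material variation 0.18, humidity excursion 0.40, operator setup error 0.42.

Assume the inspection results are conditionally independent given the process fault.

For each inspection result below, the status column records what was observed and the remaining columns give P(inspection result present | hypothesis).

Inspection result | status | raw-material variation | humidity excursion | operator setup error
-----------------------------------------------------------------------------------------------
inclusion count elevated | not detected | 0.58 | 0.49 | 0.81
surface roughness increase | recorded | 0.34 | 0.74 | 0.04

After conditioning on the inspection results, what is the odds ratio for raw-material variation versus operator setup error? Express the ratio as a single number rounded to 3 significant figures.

8.05

Unnormalized posterior weight (prior times the inspection result likelihoods) for each of the two hypotheses (using 1 − P(present | H) for each absent inspection result):
  raw-material variation: 0.18 × (1 − 0.58) × 0.34 = 0.025704
  operator setup error: 0.42 × (1 − 0.81) × 0.04 = 0.003192
Odds(raw-material variation : operator setup error) = 0.025704 / 0.003192 ≈ 8.05.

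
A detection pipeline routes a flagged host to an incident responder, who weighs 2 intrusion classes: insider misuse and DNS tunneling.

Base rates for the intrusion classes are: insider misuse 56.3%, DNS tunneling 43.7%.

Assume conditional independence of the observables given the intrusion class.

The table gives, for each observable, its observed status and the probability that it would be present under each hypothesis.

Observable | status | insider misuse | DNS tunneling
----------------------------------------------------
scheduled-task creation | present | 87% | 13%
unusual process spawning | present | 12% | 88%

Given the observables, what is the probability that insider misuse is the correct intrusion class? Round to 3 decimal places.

For each hypothesis, the unnormalized posterior weight is prior × product of the observable likelihoods:
  insider misuse: 0.563 × 0.87 × 0.12 = 0.058777
  DNS tunneling: 0.437 × 0.13 × 0.88 = 0.049993
Marginal likelihood of the evidence = 0.10877.
P(insider misuse | evidence) = 0.058777 / 0.10877 ≈ 0.540.

0.540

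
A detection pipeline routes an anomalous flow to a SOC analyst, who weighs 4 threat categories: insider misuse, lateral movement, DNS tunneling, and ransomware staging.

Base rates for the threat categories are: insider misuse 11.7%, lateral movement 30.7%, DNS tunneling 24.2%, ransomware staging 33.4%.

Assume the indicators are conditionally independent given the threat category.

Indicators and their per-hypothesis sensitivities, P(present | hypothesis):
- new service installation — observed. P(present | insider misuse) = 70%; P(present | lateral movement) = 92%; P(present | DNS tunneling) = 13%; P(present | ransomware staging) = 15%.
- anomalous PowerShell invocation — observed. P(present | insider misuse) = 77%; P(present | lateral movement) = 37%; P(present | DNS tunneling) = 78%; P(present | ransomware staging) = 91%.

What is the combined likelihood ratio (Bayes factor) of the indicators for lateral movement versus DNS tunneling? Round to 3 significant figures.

3.36

The Bayes factor is the ratio of the joint likelihoods of the indicator pattern under the two hypotheses.
  lateral movement: 0.92 × 0.37 = 0.3404
  DNS tunneling: 0.13 × 0.78 = 0.1014
Bayes factor = 0.3404 / 0.1014 ≈ 3.36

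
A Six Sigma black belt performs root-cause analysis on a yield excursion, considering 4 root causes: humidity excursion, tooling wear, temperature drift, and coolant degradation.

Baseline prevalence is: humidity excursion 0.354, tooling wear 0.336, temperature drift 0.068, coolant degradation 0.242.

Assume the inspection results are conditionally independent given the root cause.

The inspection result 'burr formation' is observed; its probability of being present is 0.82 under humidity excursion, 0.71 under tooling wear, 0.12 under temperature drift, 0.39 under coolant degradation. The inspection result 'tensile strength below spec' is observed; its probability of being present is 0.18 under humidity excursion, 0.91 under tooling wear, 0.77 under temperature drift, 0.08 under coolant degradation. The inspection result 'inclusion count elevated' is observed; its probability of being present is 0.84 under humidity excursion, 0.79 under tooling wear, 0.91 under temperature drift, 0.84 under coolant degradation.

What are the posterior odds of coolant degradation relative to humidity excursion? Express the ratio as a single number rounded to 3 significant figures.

0.145

Unnormalized posterior weight (prior times the inspection result likelihoods) for each of the two hypotheses:
  coolant degradation: 0.242 × 0.39 × 0.08 × 0.84 = 0.0063423
  humidity excursion: 0.354 × 0.82 × 0.18 × 0.84 = 0.04389
Odds(coolant degradation : humidity excursion) = 0.0063423 / 0.04389 ≈ 0.145.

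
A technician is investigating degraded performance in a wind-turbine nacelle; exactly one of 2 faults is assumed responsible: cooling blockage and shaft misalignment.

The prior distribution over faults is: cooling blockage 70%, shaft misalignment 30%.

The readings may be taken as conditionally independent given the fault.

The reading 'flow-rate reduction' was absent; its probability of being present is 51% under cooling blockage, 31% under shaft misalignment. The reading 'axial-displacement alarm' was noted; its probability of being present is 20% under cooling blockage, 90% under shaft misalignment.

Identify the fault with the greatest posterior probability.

For each hypothesis, the unnormalized posterior weight is prior × product of the reading likelihoods (using 1 − P(present | H) for each absent reading):
  cooling blockage: 0.70 × (1 − 0.51) × 0.20 = 0.0686
  shaft misalignment: 0.30 × (1 − 0.31) × 0.90 = 0.1863
Marginal likelihood of the evidence = 0.2549.
P(cooling blockage | evidence) ≈ 0.0686 / 0.2549 ≈ 0.269
P(shaft misalignment | evidence) ≈ 0.1863 / 0.2549 ≈ 0.731
The largest is 0.731, so shaft misalignment is most probable.

shaft misalignment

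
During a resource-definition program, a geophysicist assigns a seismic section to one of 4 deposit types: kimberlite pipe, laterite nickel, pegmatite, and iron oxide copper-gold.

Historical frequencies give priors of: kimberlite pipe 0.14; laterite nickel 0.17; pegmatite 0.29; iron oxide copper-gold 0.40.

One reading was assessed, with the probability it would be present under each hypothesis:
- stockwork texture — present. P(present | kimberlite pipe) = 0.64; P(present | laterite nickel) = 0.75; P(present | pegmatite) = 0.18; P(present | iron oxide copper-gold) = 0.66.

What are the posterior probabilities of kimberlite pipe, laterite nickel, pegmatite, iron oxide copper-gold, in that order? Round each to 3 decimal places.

For each hypothesis, the unnormalized posterior weight is prior × likelihood:
  kimberlite pipe: 0.14 × 0.64 = 0.0896
  laterite nickel: 0.17 × 0.75 = 0.1275
  pegmatite: 0.29 × 0.18 = 0.0522
  iron oxide copper-gold: 0.40 × 0.66 = 0.264
Normalizing constant Z = 0.0896 + 0.1275 + 0.0522 + 0.264 = 0.5333.
P(kimberlite pipe | evidence) = 0.0896 / 0.5333 ≈ 0.168
P(laterite nickel | evidence) = 0.1275 / 0.5333 ≈ 0.239
P(pegmatite | evidence) = 0.0522 / 0.5333 ≈ 0.098
P(iron oxide copper-gold | evidence) = 0.264 / 0.5333 ≈ 0.495

0.168, 0.239, 0.098, 0.495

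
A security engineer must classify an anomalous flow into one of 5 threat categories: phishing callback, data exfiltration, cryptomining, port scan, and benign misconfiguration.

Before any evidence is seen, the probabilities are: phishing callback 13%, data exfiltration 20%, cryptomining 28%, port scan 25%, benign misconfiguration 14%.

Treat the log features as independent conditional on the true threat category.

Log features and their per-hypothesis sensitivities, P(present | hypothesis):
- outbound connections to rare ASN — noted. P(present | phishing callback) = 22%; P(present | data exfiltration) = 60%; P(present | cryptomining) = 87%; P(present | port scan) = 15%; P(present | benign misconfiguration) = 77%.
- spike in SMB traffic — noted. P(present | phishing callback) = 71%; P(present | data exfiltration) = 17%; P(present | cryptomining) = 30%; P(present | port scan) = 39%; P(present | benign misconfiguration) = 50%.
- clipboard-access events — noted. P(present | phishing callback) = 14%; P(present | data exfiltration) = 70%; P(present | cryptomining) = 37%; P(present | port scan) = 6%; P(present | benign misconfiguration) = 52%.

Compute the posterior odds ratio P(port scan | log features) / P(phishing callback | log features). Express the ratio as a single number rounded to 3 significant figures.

0.309

Posterior odds equal prior odds times the likelihood ratio; only the two competing hypotheses matter.
  port scan: 0.25 × 0.15 × 0.39 × 0.06 = 0.0008775
  phishing callback: 0.13 × 0.22 × 0.71 × 0.14 = 0.0028428
Odds(port scan : phishing callback) = 0.0008775 / 0.0028428 ≈ 0.309.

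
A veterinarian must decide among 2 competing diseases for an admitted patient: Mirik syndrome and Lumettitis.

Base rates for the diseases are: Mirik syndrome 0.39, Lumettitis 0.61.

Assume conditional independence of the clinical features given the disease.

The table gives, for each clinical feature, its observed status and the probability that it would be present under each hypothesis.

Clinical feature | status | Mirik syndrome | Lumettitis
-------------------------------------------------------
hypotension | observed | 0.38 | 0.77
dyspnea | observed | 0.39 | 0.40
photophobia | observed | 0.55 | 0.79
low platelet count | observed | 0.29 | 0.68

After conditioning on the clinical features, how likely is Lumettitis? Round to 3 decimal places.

For each hypothesis, the unnormalized posterior weight is prior × product of the clinical feature likelihoods:
  Mirik syndrome: 0.39 × 0.38 × 0.39 × 0.55 × 0.29 = 0.0092188
  Lumettitis: 0.61 × 0.77 × 0.40 × 0.79 × 0.68 = 0.10093
The unnormalized weights sum to 0.11015.
P(Lumettitis | evidence) = 0.10093 / 0.11015 ≈ 0.916.

0.916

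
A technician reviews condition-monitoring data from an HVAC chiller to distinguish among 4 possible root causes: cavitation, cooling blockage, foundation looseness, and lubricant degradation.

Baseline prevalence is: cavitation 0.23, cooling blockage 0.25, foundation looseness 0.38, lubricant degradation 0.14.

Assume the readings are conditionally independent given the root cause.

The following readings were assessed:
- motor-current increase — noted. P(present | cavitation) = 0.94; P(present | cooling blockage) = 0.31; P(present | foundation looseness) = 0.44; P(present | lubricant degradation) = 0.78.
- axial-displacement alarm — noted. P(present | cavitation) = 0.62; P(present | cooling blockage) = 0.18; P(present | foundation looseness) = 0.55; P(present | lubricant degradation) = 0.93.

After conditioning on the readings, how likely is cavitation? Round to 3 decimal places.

0.393

Multiply each prior by the joint likelihood of the reading pattern:
  cavitation: 0.23 × 0.94 × 0.62 = 0.13404
  cooling blockage: 0.25 × 0.31 × 0.18 = 0.01395
  foundation looseness: 0.38 × 0.44 × 0.55 = 0.09196
  lubricant degradation: 0.14 × 0.78 × 0.93 = 0.10156
The unnormalized weights sum to 0.34151.
P(cavitation | evidence) = 0.13404 / 0.34151 ≈ 0.393.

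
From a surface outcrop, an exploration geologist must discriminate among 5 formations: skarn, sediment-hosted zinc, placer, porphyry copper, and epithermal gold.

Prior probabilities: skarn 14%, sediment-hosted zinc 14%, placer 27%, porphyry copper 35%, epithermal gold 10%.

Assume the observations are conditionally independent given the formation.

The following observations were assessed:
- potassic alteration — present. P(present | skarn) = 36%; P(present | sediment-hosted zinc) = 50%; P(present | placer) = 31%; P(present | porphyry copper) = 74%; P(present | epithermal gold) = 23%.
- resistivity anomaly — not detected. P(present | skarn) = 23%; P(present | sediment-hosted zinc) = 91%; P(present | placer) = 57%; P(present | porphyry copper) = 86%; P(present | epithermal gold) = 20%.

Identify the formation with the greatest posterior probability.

For each hypothesis, the unnormalized posterior weight is prior × product of the observation likelihoods (using 1 − P(present | H) for each absent observation):
  skarn: 0.14 × 0.36 × (1 − 0.23) = 0.038808
  sediment-hosted zinc: 0.14 × 0.50 × (1 − 0.91) = 0.0063
  placer: 0.27 × 0.31 × (1 − 0.57) = 0.035991
  porphyry copper: 0.35 × 0.74 × (1 − 0.86) = 0.03626
  epithermal gold: 0.10 × 0.23 × (1 − 0.20) = 0.0184
The unnormalized weights sum to 0.13576.
P(skarn | evidence) ≈ 0.038808 / 0.13576 ≈ 0.286
P(sediment-hosted zinc | evidence) ≈ 0.0063 / 0.13576 ≈ 0.046
P(placer | evidence) ≈ 0.035991 / 0.13576 ≈ 0.265
P(porphyry copper | evidence) ≈ 0.03626 / 0.13576 ≈ 0.267
P(epithermal gold | evidence) ≈ 0.0184 / 0.13576 ≈ 0.136
The largest is 0.286, so skarn is most probable.

skarn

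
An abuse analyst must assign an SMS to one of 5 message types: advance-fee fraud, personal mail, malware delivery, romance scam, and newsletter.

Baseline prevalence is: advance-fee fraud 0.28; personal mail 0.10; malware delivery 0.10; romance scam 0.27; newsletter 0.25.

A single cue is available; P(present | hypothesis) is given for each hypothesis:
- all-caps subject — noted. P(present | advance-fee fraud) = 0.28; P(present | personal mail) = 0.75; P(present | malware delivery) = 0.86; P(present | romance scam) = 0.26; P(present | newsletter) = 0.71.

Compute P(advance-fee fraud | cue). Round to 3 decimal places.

0.161

Multiply each prior by the likelihood of the cue:
  advance-fee fraud: 0.28 × 0.28 = 0.0784
  personal mail: 0.10 × 0.75 = 0.075
  malware delivery: 0.10 × 0.86 = 0.086
  romance scam: 0.27 × 0.26 = 0.0702
  newsletter: 0.25 × 0.71 = 0.1775
Normalizing constant Z = 0.0784 + 0.075 + 0.086 + 0.0702 + 0.1775 = 0.4871.
P(advance-fee fraud | evidence) = 0.0784 / 0.4871 ≈ 0.161.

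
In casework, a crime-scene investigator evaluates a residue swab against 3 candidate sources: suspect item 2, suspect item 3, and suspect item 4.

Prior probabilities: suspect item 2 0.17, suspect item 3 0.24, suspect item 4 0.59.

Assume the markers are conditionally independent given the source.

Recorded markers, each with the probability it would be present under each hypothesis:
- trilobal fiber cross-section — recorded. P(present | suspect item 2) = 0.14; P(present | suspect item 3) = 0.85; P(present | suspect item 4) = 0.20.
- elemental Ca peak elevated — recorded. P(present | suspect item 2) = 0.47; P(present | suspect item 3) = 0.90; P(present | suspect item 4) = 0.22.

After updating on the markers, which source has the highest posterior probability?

suspect item 3

For each hypothesis, the unnormalized posterior weight is prior × product of the marker likelihoods:
  suspect item 2: 0.17 × 0.14 × 0.47 = 0.011186
  suspect item 3: 0.24 × 0.85 × 0.90 = 0.1836
  suspect item 4: 0.59 × 0.20 × 0.22 = 0.02596
Marginal likelihood of the evidence = 0.22075.
P(suspect item 2 | evidence) ≈ 0.011186 / 0.22075 ≈ 0.051
P(suspect item 3 | evidence) ≈ 0.1836 / 0.22075 ≈ 0.832
P(suspect item 4 | evidence) ≈ 0.02596 / 0.22075 ≈ 0.118
The largest is 0.832, so suspect item 3 is most probable.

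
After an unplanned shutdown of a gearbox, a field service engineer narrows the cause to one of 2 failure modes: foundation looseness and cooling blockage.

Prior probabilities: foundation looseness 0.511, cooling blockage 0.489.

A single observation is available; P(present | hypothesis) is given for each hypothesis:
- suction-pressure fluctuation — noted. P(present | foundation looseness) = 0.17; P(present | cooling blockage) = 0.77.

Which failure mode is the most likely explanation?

For each hypothesis, the unnormalized posterior weight is prior × likelihood:
  foundation looseness: 0.511 × 0.17 = 0.08687
  cooling blockage: 0.489 × 0.77 = 0.37653
Marginal likelihood of the evidence = 0.4634.
P(foundation looseness | evidence) ≈ 0.08687 / 0.4634 ≈ 0.187
P(cooling blockage | evidence) ≈ 0.37653 / 0.4634 ≈ 0.813
The largest is 0.813, so cooling blockage is most probable.

cooling blockage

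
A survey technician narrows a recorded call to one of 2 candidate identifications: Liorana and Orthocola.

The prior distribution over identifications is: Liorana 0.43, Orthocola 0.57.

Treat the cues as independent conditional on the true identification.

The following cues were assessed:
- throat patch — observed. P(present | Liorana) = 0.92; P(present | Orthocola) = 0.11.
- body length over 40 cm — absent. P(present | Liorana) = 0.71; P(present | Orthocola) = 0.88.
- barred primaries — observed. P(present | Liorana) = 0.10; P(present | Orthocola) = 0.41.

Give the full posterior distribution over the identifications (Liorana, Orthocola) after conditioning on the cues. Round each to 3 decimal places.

Multiply each prior by the joint likelihood of the cue pattern (using 1 − P(present | H) for each absent cue):
  Liorana: 0.43 × 0.92 × (1 − 0.71) × 0.10 = 0.011472
  Orthocola: 0.57 × 0.11 × (1 − 0.88) × 0.41 = 0.0030848
Marginal likelihood of the evidence = 0.014557.
P(Liorana | evidence) = 0.011472 / 0.014557 ≈ 0.788
P(Orthocola | evidence) = 0.0030848 / 0.014557 ≈ 0.212

0.788, 0.212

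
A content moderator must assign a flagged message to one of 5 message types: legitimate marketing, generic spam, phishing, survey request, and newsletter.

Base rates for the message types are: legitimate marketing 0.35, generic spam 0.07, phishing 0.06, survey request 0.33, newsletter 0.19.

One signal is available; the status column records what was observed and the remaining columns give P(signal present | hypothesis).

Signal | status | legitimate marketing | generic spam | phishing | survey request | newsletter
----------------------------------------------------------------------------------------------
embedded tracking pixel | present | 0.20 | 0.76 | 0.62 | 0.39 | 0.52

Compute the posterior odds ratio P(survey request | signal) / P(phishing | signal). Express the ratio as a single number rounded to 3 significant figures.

3.46

The normalizing constant cancels in an odds ratio, so compute prior × likelihood for the two hypotheses only:
  survey request: 0.33 × 0.39 = 0.1287
  phishing: 0.06 × 0.62 = 0.0372
Posterior odds = 0.1287 / 0.0372 ≈ 3.46.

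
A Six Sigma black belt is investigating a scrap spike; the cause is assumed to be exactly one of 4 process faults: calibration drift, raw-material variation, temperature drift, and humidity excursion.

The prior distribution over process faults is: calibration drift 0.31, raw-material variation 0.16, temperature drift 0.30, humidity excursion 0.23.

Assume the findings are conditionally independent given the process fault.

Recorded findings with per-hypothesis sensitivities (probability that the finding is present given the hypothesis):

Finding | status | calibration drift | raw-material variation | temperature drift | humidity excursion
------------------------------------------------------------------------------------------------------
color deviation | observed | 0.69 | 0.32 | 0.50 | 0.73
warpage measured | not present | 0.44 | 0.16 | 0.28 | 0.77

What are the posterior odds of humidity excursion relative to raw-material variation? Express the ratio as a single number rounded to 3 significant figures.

0.898

Unnormalized posterior weight (prior times the finding likelihoods) for each of the two hypotheses (using 1 − P(present | H) for each absent finding):
  humidity excursion: 0.23 × 0.73 × (1 − 0.77) = 0.038617
  raw-material variation: 0.16 × 0.32 × (1 − 0.16) = 0.043008
Odds(humidity excursion : raw-material variation) = 0.038617 / 0.043008 ≈ 0.898.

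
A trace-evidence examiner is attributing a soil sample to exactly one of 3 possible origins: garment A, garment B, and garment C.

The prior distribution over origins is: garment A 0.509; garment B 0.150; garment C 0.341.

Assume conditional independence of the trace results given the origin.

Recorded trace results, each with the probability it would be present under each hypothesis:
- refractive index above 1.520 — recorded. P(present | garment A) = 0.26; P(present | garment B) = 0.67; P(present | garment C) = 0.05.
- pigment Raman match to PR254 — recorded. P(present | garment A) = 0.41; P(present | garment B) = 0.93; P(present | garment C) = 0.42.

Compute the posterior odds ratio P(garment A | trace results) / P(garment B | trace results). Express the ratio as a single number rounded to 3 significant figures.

The normalizing constant cancels in an odds ratio, so compute prior × likelihood for the two hypotheses only:
  garment A: 0.509 × 0.26 × 0.41 = 0.054259
  garment B: 0.150 × 0.67 × 0.93 = 0.093465
Posterior odds = 0.054259 / 0.093465 ≈ 0.581.

0.581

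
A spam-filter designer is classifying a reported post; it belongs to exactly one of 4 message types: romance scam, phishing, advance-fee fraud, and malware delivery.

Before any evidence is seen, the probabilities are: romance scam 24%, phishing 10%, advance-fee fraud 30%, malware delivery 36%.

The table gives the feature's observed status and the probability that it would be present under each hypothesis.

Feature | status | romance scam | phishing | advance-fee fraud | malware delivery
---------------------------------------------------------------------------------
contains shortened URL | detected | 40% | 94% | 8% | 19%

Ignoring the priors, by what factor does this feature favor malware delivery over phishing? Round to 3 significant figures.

The Bayes factor is the ratio of the two likelihoods.
  malware delivery: 0.19
  phishing: 0.94
Bayes factor = 0.19 / 0.94 ≈ 0.202

0.202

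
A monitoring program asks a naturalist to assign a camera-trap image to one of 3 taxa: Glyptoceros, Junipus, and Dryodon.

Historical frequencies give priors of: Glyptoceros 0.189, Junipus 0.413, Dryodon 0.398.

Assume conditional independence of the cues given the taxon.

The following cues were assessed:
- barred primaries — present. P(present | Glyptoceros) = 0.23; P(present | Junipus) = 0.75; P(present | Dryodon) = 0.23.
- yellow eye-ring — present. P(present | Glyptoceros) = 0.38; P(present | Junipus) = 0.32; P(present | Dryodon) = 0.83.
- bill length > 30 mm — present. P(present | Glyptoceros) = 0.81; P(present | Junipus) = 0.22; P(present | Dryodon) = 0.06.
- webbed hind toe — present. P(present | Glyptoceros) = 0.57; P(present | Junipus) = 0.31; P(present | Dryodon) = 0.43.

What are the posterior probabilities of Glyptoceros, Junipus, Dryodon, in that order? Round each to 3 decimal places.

For each hypothesis, the unnormalized posterior weight is prior × product of the cue likelihoods:
  Glyptoceros: 0.189 × 0.23 × 0.38 × 0.81 × 0.57 = 0.0076266
  Junipus: 0.413 × 0.75 × 0.32 × 0.22 × 0.31 = 0.00676
  Dryodon: 0.398 × 0.23 × 0.83 × 0.06 × 0.43 = 0.0019602
Normalizing constant Z = 0.0076266 + 0.00676 + 0.0019602 = 0.016347.
P(Glyptoceros | evidence) = 0.0076266 / 0.016347 ≈ 0.467
P(Junipus | evidence) = 0.00676 / 0.016347 ≈ 0.414
P(Dryodon | evidence) = 0.0019602 / 0.016347 ≈ 0.120

0.467, 0.414, 0.120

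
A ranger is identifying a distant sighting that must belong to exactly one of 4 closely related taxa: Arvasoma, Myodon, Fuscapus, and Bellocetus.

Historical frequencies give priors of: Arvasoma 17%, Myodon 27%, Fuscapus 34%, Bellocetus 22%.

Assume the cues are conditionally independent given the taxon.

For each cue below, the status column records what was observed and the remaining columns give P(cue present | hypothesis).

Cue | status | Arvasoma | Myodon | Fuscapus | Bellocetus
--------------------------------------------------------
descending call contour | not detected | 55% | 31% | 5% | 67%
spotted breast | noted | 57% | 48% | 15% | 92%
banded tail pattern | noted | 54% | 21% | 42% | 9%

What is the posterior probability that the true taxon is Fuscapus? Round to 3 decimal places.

0.296

By Bayes' rule with conditional independence, the unnormalized weight for each hypothesis is prior × ∏ likelihoods (using 1 − P(present | H) for each absent cue):
  Arvasoma: 0.17 × (1 − 0.55) × 0.57 × 0.54 = 0.023547
  Myodon: 0.27 × (1 − 0.31) × 0.48 × 0.21 = 0.018779
  Fuscapus: 0.34 × (1 − 0.05) × 0.15 × 0.42 = 0.020349
  Bellocetus: 0.22 × (1 − 0.67) × 0.92 × 0.09 = 0.0060113
Marginal likelihood of the evidence = 0.068686.
P(Fuscapus | evidence) = 0.020349 / 0.068686 ≈ 0.296.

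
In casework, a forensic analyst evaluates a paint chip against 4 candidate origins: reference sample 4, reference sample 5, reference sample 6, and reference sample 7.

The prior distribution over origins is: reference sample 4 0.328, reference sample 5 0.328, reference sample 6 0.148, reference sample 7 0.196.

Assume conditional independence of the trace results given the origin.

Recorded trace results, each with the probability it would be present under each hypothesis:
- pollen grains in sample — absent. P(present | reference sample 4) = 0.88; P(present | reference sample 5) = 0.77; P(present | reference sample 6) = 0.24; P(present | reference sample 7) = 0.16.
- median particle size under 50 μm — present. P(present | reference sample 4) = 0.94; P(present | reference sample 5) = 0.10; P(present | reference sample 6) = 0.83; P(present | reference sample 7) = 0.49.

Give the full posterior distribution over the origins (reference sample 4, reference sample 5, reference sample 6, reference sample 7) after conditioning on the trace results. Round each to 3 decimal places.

For each hypothesis, the unnormalized posterior weight is prior × product of the trace result likelihoods (using 1 − P(present | H) for each absent trace result):
  reference sample 4: 0.328 × (1 − 0.88) × 0.94 = 0.036998
  reference sample 5: 0.328 × (1 − 0.77) × 0.10 = 0.007544
  reference sample 6: 0.148 × (1 − 0.24) × 0.83 = 0.093358
  reference sample 7: 0.196 × (1 − 0.16) × 0.49 = 0.080674
Marginal likelihood of the evidence = 0.21857.
P(reference sample 4 | evidence) = 0.036998 / 0.21857 ≈ 0.169
P(reference sample 5 | evidence) = 0.007544 / 0.21857 ≈ 0.035
P(reference sample 6 | evidence) = 0.093358 / 0.21857 ≈ 0.427
P(reference sample 7 | evidence) = 0.080674 / 0.21857 ≈ 0.369

0.169, 0.035, 0.427, 0.369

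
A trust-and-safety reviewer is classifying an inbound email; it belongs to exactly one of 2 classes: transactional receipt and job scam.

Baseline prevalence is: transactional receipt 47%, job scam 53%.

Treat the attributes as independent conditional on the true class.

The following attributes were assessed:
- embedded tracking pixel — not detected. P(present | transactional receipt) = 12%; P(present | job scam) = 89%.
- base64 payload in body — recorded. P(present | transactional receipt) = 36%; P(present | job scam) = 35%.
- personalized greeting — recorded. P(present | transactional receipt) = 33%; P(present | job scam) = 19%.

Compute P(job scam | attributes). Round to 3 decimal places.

0.073

For each hypothesis, the unnormalized posterior weight is prior × product of the attribute likelihoods (using 1 − P(present | H) for each absent attribute):
  transactional receipt: 0.47 × (1 − 0.12) × 0.36 × 0.33 = 0.049136
  job scam: 0.53 × (1 − 0.89) × 0.35 × 0.19 = 0.003877
The unnormalized weights sum to 0.053013.
P(job scam | evidence) = 0.003877 / 0.053013 ≈ 0.073.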